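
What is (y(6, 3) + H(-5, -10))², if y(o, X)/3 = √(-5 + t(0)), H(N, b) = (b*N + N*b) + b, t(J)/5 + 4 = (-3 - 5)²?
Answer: 10755 + 540*√295 ≈ 20030.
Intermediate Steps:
t(J) = 300 (t(J) = -20 + 5*(-3 - 5)² = -20 + 5*(-8)² = -20 + 5*64 = -20 + 320 = 300)
H(N, b) = b + 2*N*b (H(N, b) = (N*b + N*b) + b = 2*N*b + b = b + 2*N*b)
y(o, X) = 3*√295 (y(o, X) = 3*√(-5 + 300) = 3*√295)
(y(6, 3) + H(-5, -10))² = (3*√295 - 10*(1 + 2*(-5)))² = (3*√295 - 10*(1 - 10))² = (3*√295 - 10*(-9))² = (3*√295 + 90)² = (90 + 3*√295)²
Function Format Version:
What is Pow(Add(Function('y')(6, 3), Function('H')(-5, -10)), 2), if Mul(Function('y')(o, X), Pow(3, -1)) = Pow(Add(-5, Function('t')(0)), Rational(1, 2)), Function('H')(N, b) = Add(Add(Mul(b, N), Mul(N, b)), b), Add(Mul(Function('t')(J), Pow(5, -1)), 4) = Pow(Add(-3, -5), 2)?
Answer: Add(10755, Mul(540, Pow(295, Rational(1, 2)))) ≈ 20030.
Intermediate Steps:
Function('t')(J) = 300 (Function('t')(J) = Add(-20, Mul(5, Pow(Add(-3, -5), 2))) = Add(-20, Mul(5, Pow(-8, 2))) = Add(-20, Mul(5, 64)) = Add(-20, 320) = 300)
Function('H')(N, b) = Add(b, Mul(2, N, b)) (Function('H')(N, b) = Add(Add(Mul(N, b), Mul(N, b)), b) = Add(Mul(2, N, b), b) = Add(b, Mul(2, N, b)))
Function('y')(o, X) = Mul(3, Pow(295, Rational(1, 2))) (Function('y')(o, X) = Mul(3, Pow(Add(-5, 300), Rational(1, 2))) = Mul(3, Pow(295, Rational(1, 2))))
Pow(Add(Function('y')(6, 3), Function('H')(-5, -10)), 2) = Pow(Add(Mul(3, Pow(295, Rational(1, 2))), Mul(-10, Add(1, Mul(2, -5)))), 2) = Pow(Add(Mul(3, Pow(295, Rational(1, 2))), Mul(-10, Add(1, -10))), 2) = Pow(Add(Mul(3, Pow(295, Rational(1, 2))), Mul(-10, -9)), 2) = Pow(Add(Mul(3, Pow(295, Rational(1, 2))), 90), 2) = Pow(Add(90, Mul(3, Pow(295, Rational(1, 2)))), 2)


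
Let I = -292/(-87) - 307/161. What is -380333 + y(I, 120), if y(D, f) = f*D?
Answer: -1774962657/4669 ≈ -3.8016e+5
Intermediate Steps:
I = 20303/14007 (I = -292*(-1/87) - 307*1/161 = 292/87 - 307/161 = 20303/14007 ≈ 1.4495)
y(D, f) = D*f
-380333 + y(I, 120) = -380333 + (20303/14007)*120 = -380333 + 812120/4669 = -1774962657/4669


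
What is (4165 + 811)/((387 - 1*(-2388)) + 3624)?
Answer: 4976/6399 ≈ 0.77762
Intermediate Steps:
(4165 + 811)/((387 - 1*(-2388)) + 3624) = 4976/((387 + 2388) + 3624) = 4976/(2775 + 3624) = 4976/6399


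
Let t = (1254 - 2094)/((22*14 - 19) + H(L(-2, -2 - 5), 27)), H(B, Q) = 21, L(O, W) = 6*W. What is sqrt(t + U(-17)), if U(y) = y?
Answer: I*sqrt(18941)/31 ≈ 4.4396*I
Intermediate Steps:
t = -84/31 (t = (1254 - 2094)/((22*14 - 19) + 21) = -840/((308 - 19) + 21) = -840/(289 + 21) = -840/310 = -840*1/310 = -84/31 ≈ -2.7097)
sqrt(t + U(-17)) = sqrt(-84/31 - 17) = sqrt(-611/31) = I*sqrt(18941)/31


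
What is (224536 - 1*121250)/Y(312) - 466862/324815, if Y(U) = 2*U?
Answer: 16628760101/101342280 ≈ 164.09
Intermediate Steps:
(224536 - 1*121250)/Y(312) - 466862/324815 = (224536 - 1*121250)/((2*312)) - 466862/324815 = (224536 - 121250)/624 - 466862*1/324815 = 103286*(1/624) - 466862/324815 = 51643/312 - 466862/324815 = 16628760101/101342280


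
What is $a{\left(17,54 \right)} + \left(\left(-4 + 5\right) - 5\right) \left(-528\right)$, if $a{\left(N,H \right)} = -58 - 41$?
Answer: $2013$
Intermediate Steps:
$a{\left(N,H \right)} = -99$
$a{\left(17,54 \right)} + \left(\left(-4 + 5\right) - 5\right) \left(-528\right) = -99 + \left(\left(-4 + 5\right) - 5\right) \left(-528\right) = -99 + \left(1 - 5\right) \left(-528\right) = -99 - -2112 = -99 + 2112 = 2013$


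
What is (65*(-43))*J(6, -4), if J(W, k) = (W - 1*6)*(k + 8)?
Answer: 0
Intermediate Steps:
J(W, k) = (-6 + W)*(8 + k) (J(W, k) = (W - 6)*(8 + k) = (-6 + W)*(8 + k))
(65*(-43))*J(6, -4) = (65*(-43))*(-48 - 6*(-4) + 8*6 + 6*(-4)) = -2795*(-48 + 24 + 48 - 24) = -2795*0 = 0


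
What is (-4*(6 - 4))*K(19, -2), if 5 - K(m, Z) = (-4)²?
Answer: 88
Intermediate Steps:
K(m, Z) = -11 (K(m, Z) = 5 - 1*(-4)² = 5 - 1*16 = 5 - 16 = -11)
(-4*(6 - 4))*K(19, -2) = -4*(6 - 4)*(-11) = -4*2*(-11) = -8*(-11) = 88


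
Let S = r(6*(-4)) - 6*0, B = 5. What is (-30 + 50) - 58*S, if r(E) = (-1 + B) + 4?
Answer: -444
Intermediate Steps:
r(E) = 8 (r(E) = (-1 + 5) + 4 = 4 + 4 = 8)
S = 8 (S = 8 - 6*0 = 8 + 0 = 8)
(-30 + 50) - 58*S = (-30 + 50) - 58*8 = 20 - 464 = -444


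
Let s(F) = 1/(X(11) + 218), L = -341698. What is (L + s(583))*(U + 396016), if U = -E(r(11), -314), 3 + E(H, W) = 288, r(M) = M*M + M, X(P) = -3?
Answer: -29072405220439/215 ≈ -1.3522e+11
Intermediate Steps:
r(M) = M + M² (r(M) = M² + M = M + M²)
E(H, W) = 285 (E(H, W) = -3 + 288 = 285)
U = -285 (U = -1*285 = -285)
s(F) = 1/215 (s(F) = 1/(-3 + 218) = 1/215)
(L + s(583))*(U + 396016) = (-341698 + 1/215)*(-285 + 396016) = -73465069/215*395731 = -29072405220439/215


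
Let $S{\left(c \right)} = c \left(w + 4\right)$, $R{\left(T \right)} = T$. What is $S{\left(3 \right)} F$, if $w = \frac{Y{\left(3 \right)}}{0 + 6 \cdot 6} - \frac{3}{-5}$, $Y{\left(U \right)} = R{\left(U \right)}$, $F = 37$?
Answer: $\frac{10397}{20} \approx 519.85$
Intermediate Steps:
$Y{\left(U \right)} = U$
$w = \frac{41}{60}$ ($w = \frac{3}{0 + 6 \cdot 6} - \frac{3}{-5} = \frac{3}{0 + 36} - - \frac{3}{5} = \frac{3}{36} + \frac{3}{5} = 3 \cdot \frac{1}{36} + \frac{3}{5} = \frac{1}{12} + \frac{3}{5} = \frac{41}{60} \approx 0.68333$)
$S{\left(c \right)} = \frac{281 c}{60}$ ($S{\left(c \right)} = c \left(\frac{41}{60} + 4\right) = c \frac{281}{60} = \frac{281 c}{60}$)
$S{\left(3 \right)} F = \frac{281}{60} \cdot 3 \cdot 37 = \frac{281}{20} \cdot 37 = \frac{10397}{20}$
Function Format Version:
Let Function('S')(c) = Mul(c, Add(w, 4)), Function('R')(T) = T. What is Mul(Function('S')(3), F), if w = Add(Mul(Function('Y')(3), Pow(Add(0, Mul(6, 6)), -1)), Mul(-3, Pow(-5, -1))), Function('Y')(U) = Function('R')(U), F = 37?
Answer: Rational(10397, 20) ≈ 519.85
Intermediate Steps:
Function('Y')(U) = U
w = Rational(41, 60) (w = Add(Mul(3, Pow(Add(0, Mul(6, 6)), -1)), Mul(-3, Pow(-5, -1))) = Add(Mul(3, Pow(Add(0, 36), -1)), Mul(-3, Rational(-1, 5))) = Add(Mul(3, Pow(36, -1)), Rational(3, 5)) = Add(Mul(3, Rational(1, 36)), Rational(3, 5)) = Add(Rational(1, 12), Rational(3, 5)) = Rational(41, 60) ≈ 0.68333)
Function('S')(c) = Mul(Rational(281, 60), c) (Function('S')(c) = Mul(c, Add(Rational(41, 60), 4)) = Mul(c, Rational(281, 60)) = Mul(Rational(281, 60), c))
Mul(Function('S')(3), F) = Mul(Mul(Rational(281, 60), 3), 37) = Mul(Rational(281, 20), 37) = Rational(10397, 20)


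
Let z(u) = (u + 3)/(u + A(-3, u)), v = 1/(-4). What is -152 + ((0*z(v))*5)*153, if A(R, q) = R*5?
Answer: -152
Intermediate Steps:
A(R, q) = 5*R
v = -1/4 ≈ -0.25000
z(u) = (3 + u)/(-15 + u) (z(u) = (u + 3)/(u + 5*(-3)) = (3 + u)/(u - 15) = (3 + u)/(-15 + u))
-152 + ((0*z(v))*5)*153 = -152 + ((0*((3 - 1/4)/(-15 - 1/4)))*5)*153 = -152 + ((0*((11/4)/(-61/4)))*5)*153 = -152 + ((0*(-4/61*11/4))*5)*153 = -152 + ((0*(-11/61))*5)*153 = -152 + (0*5)*153 = -152 + 0*153 = -152 + 0 = -152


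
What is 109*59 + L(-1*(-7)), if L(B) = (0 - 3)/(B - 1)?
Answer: 12861/2 ≈ 6430.5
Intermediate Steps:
L(B) = -3/(-1 + B)
109*59 + L(-1*(-7)) = 109*59 - 3/(-1 - 1*(-7)) = 6431 - 3/(-1 + 7) = 6431 - 3/6 = 6431 - 3*1/6 = 6431 - 1/2 = 12861/2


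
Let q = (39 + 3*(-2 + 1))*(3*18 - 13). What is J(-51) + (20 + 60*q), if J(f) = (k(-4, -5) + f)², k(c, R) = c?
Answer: 91605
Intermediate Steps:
q = 1476 (q = (39 + 3*(-1))*(54 - 13) = (39 - 3)*41 = 36*41 = 1476)
J(f) = (-4 + f)²
J(-51) + (20 + 60*q) = (-4 - 51)² + (20 + 60*1476) = (-55)² + (20 + 88560) = 3025 + 88580 = 91605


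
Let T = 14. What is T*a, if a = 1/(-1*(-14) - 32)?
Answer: -7/9 ≈ -0.77778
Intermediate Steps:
a = -1/18 (a = 1/(14 - 32) = 1/(-18) = -1/18 ≈ -0.055556)
T*a = 14*(-1/18) = -7/9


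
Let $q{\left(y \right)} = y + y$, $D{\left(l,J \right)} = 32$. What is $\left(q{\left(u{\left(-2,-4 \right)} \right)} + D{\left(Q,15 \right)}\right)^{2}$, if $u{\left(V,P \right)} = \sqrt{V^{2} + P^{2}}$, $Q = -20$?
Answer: $1104 + 256 \sqrt{5} \approx 1676.4$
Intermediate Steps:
$u{\left(V,P \right)} = \sqrt{P^{2} + V^{2}}$
$q{\left(y \right)} = 2 y$
$\left(q{\left(u{\left(-2,-4 \right)} \right)} + D{\left(Q,15 \right)}\right)^{2} = \left(2 \sqrt{\left(-4\right)^{2} + \left(-2\right)^{2}} + 32\right)^{2} = \left(2 \sqrt{16 + 4} + 32\right)^{2} = \left(2 \sqrt{20} + 32\right)^{2} = \left(2 \cdot 2 \sqrt{5} + 32\right)^{2} = \left(4 \sqrt{5} + 32\right)^{2} = \left(32 + 4 \sqrt{5}\right)^{2}$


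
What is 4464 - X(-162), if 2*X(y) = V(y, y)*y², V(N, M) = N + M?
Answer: 4255992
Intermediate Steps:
V(N, M) = M + N
X(y) = y³ (X(y) = ((y + y)*y²)/2 = ((2*y)*y²)/2 = (2*y³)/2 = y³)
4464 - X(-162) = 4464 - 1*(-162)³ = 4464 - 1*(-4251528) = 4464 + 4251528 = 4255992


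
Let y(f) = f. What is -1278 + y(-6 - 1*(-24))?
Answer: -1260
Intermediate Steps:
-1278 + y(-6 - 1*(-24)) = -1278 + (-6 - 1*(-24)) = -1278 + (-6 + 24) = -1278 + 18 = -1260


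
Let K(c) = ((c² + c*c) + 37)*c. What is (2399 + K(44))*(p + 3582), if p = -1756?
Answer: 318445270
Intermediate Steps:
K(c) = c*(37 + 2*c²) (K(c) = ((c² + c²) + 37)*c = (2*c² + 37)*c = (37 + 2*c²)*c = c*(37 + 2*c²))
(2399 + K(44))*(p + 3582) = (2399 + 44*(37 + 2*44²))*(-1756 + 3582) = (2399 + 44*(37 + 2*1936))*1826 = (2399 + 44*(37 + 3872))*1826 = (2399 + 44*3909)*1826 = (2399 + 171996)*1826 = 174395*1826 = 318445270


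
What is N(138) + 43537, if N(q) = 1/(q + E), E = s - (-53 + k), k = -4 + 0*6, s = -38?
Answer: 6835310/157 ≈ 43537.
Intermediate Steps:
k = -4 (k = -4 + 0 = -4)
E = 19 (E = -38 - (-53 - 4) = -38 - 1*(-57) = -38 + 57 = 19)
N(q) = 1/(19 + q) (N(q) = 1/(q + 19) = 1/(19 + q))
N(138) + 43537 = 1/(19 + 138) + 43537 = 1/157 + 43537 = 6835310/157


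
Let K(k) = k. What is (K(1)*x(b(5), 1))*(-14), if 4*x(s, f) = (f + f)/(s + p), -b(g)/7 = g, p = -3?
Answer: 7/38 ≈ 0.18421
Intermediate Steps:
b(g) = -7*g
x(s, f) = f/(2*(-3 + s)) (x(s, f) = ((f + f)/(s - 3))/4 = ((2*f)/(-3 + s))/4 = (2*f/(-3 + s))/4 = f/(2*(-3 + s)))
(K(1)*x(b(5), 1))*(-14) = (1*((1/2)*1/(-3 - 7*5)))*(-14) = (1*((1/2)*1/(-3 - 35)))*(-14) = (1*((1/2)*1/(-38)))*(-14) = (1*((1/2)*1*(-1/38)))*(-14) = (1*(-1/76))*(-14) = -1/76*(-14) = 7/38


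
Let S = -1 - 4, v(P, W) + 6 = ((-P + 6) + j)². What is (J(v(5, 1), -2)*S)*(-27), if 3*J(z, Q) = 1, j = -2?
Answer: 45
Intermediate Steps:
v(P, W) = -6 + (4 - P)² (v(P, W) = -6 + ((-P + 6) - 2)² = -6 + ((6 - P) - 2)² = -6 + (4 - P)²)
J(z, Q) = ⅓ (J(z, Q) = (⅓)*1 = ⅓)
S = -5
(J(v(5, 1), -2)*S)*(-27) = ((⅓)*(-5))*(-27) = -5/3*(-27) = 45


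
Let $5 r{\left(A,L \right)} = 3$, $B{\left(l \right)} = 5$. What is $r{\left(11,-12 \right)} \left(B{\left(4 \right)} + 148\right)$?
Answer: $\frac{459}{5} \approx 91.8$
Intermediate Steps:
$r{\left(A,L \right)} = \frac{3}{5}$ ($r{\left(A,L \right)} = \frac{1}{5} \cdot 3 = \frac{3}{5}$)
$r{\left(11,-12 \right)} \left(B{\left(4 \right)} + 148\right) = \frac{3 \left(5 + 148\right)}{5} = \frac{3}{5} \cdot 153 = \frac{459}{5}$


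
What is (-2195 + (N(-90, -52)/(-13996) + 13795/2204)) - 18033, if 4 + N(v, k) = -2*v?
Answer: -155946037759/7711796 ≈ -20222.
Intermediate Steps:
N(v, k) = -4 - 2*v
(-2195 + (N(-90, -52)/(-13996) + 13795/2204)) - 18033 = (-2195 + ((-4 - 2*(-90))/(-13996) + 13795/2204)) - 18033 = (-2195 + ((-4 + 180)*(-1/13996) + 13795*(1/2204))) - 18033 = (-2195 + (176*(-1/13996) + 13795/2204)) - 18033 = (-2195 + (-44/3499 + 13795/2204)) - 18033 = (-2195 + 48171729/7711796) - 18033 = -16879220491/7711796 - 18033 = -155946037759/7711796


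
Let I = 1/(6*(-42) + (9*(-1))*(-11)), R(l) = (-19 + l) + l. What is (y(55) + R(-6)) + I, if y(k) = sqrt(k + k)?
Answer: -4744/153 + sqrt(110) ≈ -20.518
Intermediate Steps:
y(k) = sqrt(2)*sqrt(k) (y(k) = sqrt(2*k) = sqrt(2)*sqrt(k))
R(l) = -19 + 2*l
I = -1/153 (I = 1/(-252 - 9*(-11)) = 1/(-252 + 99) = 1/(-153) = -1/153 ≈ -0.0065359)
(y(55) + R(-6)) + I = (sqrt(2)*sqrt(55) + (-19 + 2*(-6))) - 1/153 = (sqrt(110) + (-19 - 12)) - 1/153 = (sqrt(110) - 31) - 1/153 = (-31 + sqrt(110)) - 1/153 = -4744/153 + sqrt(110)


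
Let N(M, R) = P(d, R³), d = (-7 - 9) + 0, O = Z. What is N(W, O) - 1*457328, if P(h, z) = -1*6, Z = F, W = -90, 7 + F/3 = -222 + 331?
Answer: -457334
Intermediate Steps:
F = 306 (F = -21 + 3*(-222 + 331) = -21 + 3*109 = -21 + 327 = 306)
Z = 306
O = 306
d = -16 (d = -16 + 0 = -16)
P(h, z) = -6
N(M, R) = -6
N(W, O) - 1*457328 = -6 - 1*457328 = -6 - 457328 = -457334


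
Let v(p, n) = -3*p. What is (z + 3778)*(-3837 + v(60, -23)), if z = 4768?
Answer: -34329282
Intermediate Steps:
(z + 3778)*(-3837 + v(60, -23)) = (4768 + 3778)*(-3837 - 3*60) = 8546*(-3837 - 180) = 8546*(-4017) = -34329282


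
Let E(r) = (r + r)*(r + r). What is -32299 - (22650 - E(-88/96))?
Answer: -1978043/36 ≈ -54946.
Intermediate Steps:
E(r) = 4*r² (E(r) = (2*r)*(2*r) = 4*r²)
-32299 - (22650 - E(-88/96)) = -32299 - (22650 - 4*(-88/96)²) = -32299 - (22650 - 4*(-88*1/96)²) = -32299 - (22650 - 4*(-11/12)²) = -32299 - (22650 - 4*121/144) = -32299 - (22650 - 1*121/36) = -32299 - (22650 - 121/36) = -32299 - 1*815279/36 = -32299 - 815279/36 = -1978043/36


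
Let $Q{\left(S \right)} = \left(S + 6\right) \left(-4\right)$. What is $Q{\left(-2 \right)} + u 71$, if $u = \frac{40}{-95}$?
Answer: $- \frac{872}{19} \approx -45.895$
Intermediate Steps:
$u = - \frac{8}{19}$ ($u = 40 \left(- \frac{1}{95}\right) = - \frac{8}{19} \approx -0.42105$)
$Q{\left(S \right)} = -24 - 4 S$ ($Q{\left(S \right)} = \left(6 + S\right) \left(-4\right) = -24 - 4 S$)
$Q{\left(-2 \right)} + u 71 = \left(-24 - -8\right) - \frac{568}{19} = \left(-24 + 8\right) - \frac{568}{19} = -16 - \frac{568}{19} = - \frac{872}{19}$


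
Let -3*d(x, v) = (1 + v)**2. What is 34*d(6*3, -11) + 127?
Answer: -3019/3 ≈ -1006.3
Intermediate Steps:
d(x, v) = -(1 + v)**2/3
34*d(6*3, -11) + 127 = 34*(-(1 - 11)**2/3) + 127 = 34*(-1/3*(-10)**2) + 127 = 34*(-1/3*100) + 127 = 34*(-100/3) + 127 = -3400/3 + 127 = -3019/3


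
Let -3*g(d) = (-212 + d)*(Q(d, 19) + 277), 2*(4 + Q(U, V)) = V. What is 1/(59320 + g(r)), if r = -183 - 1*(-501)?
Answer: 3/148015 ≈ 2.0268e-5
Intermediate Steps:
r = 318 (r = -183 + 501 = 318)
Q(U, V) = -4 + V/2
g(d) = 59890/3 - 565*d/6 (g(d) = -(-212 + d)*((-4 + (½)*19) + 277)/3 = -(-212 + d)*((-4 + 19/2) + 277)/3 = -(-212 + d)*(11/2 + 277)/3 = -(-212 + d)*565/(3*2) = -(-59890 + 565*d/2)/3 = 59890/3 - 565*d/6)
1/(59320 + g(r)) = 1/(59320 + (59890/3 - 565/6*318)) = 1/(59320 + (59890/3 - 29945)) = 1/(59320 - 29945/3) = 1/(148015/3) = 3/148015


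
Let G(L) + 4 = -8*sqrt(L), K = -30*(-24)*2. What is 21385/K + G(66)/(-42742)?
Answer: 91404343/6154848 + 4*sqrt(66)/21371 ≈ 14.852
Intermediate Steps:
K = 1440 (K = 720*2 = 1440)
G(L) = -4 - 8*sqrt(L)
21385/K + G(66)/(-42742) = 21385/1440 + (-4 - 8*sqrt(66))/(-42742) = 21385*(1/1440) + (-4 - 8*sqrt(66))*(-1/42742) = 4277/288 + (2/21371 + 4*sqrt(66)/21371) = 91404343/6154848 + 4*sqrt(66)/21371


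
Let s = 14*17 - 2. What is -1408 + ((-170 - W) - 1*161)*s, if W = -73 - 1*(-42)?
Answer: -72208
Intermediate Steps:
W = -31 (W = -73 + 42 = -31)
s = 236 (s = 238 - 2 = 236)
-1408 + ((-170 - W) - 1*161)*s = -1408 + ((-170 - 1*(-31)) - 1*161)*236 = -1408 + ((-170 + 31) - 161)*236 = -1408 + (-139 - 161)*236 = -1408 - 300*236 = -1408 - 70800 = -72208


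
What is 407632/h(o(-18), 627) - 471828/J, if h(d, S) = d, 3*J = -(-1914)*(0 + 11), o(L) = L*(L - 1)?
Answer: 674849050/600039 ≈ 1124.7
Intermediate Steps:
o(L) = L*(-1 + L)
J = 7018 (J = (-(-1914)*(0 + 11))/3 = (-(-1914)*11)/3 = (-319*(-66))/3 = (1/3)*21054 = 7018)
407632/h(o(-18), 627) - 471828/J = 407632/((-18*(-1 - 18))) - 471828/7018 = 407632/((-18*(-19))) - 471828*1/7018 = 407632/342 - 235914/3509 = 407632*(1/342) - 235914/3509 = 203816/171 - 235914/3509 = 674849050/600039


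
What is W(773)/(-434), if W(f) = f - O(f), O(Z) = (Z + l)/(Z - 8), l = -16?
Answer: -295294/166005 ≈ -1.7788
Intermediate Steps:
O(Z) = (-16 + Z)/(-8 + Z) (O(Z) = (Z - 16)/(Z - 8) = (-16 + Z)/(-8 + Z))
W(f) = f - (-16 + f)/(-8 + f)
W(773)/(-434) = ((16 - 1*773 + 773*(-8 + 773))/(-8 + 773))/(-434) = ((16 - 773 + 773*765)/765)*(-1/434) = ((16 - 773 + 591345)/765)*(-1/434) = ((1/765)*590588)*(-1/434) = (590588/765)*(-1/434) = -295294/166005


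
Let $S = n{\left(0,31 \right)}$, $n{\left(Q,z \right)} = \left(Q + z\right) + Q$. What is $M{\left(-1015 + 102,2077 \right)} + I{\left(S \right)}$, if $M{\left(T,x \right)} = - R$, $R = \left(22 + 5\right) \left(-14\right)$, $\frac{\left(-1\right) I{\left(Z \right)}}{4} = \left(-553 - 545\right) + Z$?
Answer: $4646$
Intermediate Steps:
$n{\left(Q,z \right)} = z + 2 Q$
$S = 31$ ($S = 31 + 2 \cdot 0 = 31 + 0 = 31$)
$I{\left(Z \right)} = 4392 - 4 Z$ ($I{\left(Z \right)} = - 4 \left(\left(-553 - 545\right) + Z\right) = - 4 \left(-1098 + Z\right) = 4392 - 4 Z$)
$R = -378$ ($R = 27 \left(-14\right) = -378$)
$M{\left(T,x \right)} = 378$ ($M{\left(T,x \right)} = \left(-1\right) \left(-378\right) = 378$)
$M{\left(-1015 + 102,2077 \right)} + I{\left(S \right)} = 378 + \left(4392 - 124\right) = 378 + 4268 = 4646$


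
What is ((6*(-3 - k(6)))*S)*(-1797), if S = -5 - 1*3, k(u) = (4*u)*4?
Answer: -8539344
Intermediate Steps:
k(u) = 16*u
S = -8 (S = -5 - 3 = -8)
((6*(-3 - k(6)))*S)*(-1797) = ((6*(-3 - 16*6))*(-8))*(-1797) = ((6*(-3 - 1*96))*(-8))*(-1797) = ((6*(-3 - 96))*(-8))*(-1797) = ((6*(-99))*(-8))*(-1797) = -594*(-8)*(-1797) = 4752*(-1797) = -8539344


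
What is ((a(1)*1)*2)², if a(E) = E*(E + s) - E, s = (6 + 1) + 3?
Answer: 400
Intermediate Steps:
s = 10 (s = 7 + 3 = 10)
a(E) = -E + E*(10 + E) (a(E) = E*(E + 10) - E = E*(10 + E) - E = -E + E*(10 + E))
((a(1)*1)*2)² = (((1*(9 + 1))*1)*2)² = (((1*10)*1)*2)² = ((10*1)*2)² = (10*2)² = 20² = 400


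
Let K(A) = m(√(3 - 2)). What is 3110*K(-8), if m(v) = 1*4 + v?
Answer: 15550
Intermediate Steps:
m(v) = 4 + v
K(A) = 5 (K(A) = 4 + √(3 - 2) = 4 + √1 = 4 + 1 = 5)
3110*K(-8) = 3110*5 = 15550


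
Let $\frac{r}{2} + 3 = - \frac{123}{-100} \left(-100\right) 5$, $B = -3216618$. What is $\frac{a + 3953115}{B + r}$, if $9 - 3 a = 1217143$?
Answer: $- \frac{10642211}{9653562} \approx -1.1024$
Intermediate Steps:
$a = - \frac{1217134}{3}$ ($a = 3 - \frac{1217143}{3} = - \frac{1217134}{3} \approx -4.0571 \cdot 10^{5}$)
$r = -1236$ ($r = -6 + 2 - \frac{123}{-100} \left(-100\right) 5 = -6 + 2 \left(-123\right) \left(- \frac{1}{100}\right) \left(-100\right) 5 = -6 + 2 \cdot \frac{123}{100} \left(-100\right) 5 = -6 + 2 \left(\left(-123\right) 5\right) = -6 + 2 \left(-615\right) = -6 - 1230 = -1236$)
$\frac{a + 3953115}{B + r} = \frac{- \frac{1217134}{3} + 3953115}{-3216618 - 1236} = \frac{10642211}{3 \left(-3217854\right)} = \frac{10642211}{3} \left(- \frac{1}{3217854}\right) = - \frac{10642211}{9653562}$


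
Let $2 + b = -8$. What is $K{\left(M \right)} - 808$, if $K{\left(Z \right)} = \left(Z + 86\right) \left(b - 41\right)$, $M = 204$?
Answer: $-15598$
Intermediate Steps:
$b = -10$ ($b = -2 - 8 = -10$)
$K{\left(Z \right)} = -4386 - 51 Z$ ($K{\left(Z \right)} = \left(Z + 86\right) \left(-10 - 41\right) = \left(86 + Z\right) \left(-51\right) = -4386 - 51 Z$)
$K{\left(M \right)} - 808 = \left(-4386 - 10404\right) - 808 = -14790 - 808 = -15598$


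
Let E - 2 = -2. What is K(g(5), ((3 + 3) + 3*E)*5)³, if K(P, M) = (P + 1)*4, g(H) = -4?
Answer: -1728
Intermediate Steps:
E = 0 (E = 2 - 2 = 0)
K(P, M) = 4 + 4*P (K(P, M) = (1 + P)*4 = 4 + 4*P)
K(g(5), ((3 + 3) + 3*E)*5)³ = (4 + 4*(-4))³ = (4 - 16)³ = (-12)³ = -1728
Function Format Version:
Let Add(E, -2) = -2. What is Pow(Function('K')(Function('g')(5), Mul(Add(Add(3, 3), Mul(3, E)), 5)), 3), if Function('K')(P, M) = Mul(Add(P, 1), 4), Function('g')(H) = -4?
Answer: -1728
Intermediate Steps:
E = 0 (E = Add(2, -2) = 0)
Function('K')(P, M) = Add(4, Mul(4, P)) (Function('K')(P, M) = Mul(Add(1, P), 4) = Add(4, Mul(4, P)))
Pow(Function('K')(Function('g')(5), Mul(Add(Add(3, 3), Mul(3, E)), 5)), 3) = Pow(Add(4, Mul(4, -4)), 3) = Pow(Add(4, -16), 3) = Pow(-12, 3) = -1728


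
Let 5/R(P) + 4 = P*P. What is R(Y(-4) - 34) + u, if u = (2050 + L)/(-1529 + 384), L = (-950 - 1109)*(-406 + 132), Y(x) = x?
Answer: -163069063/329760 ≈ -494.51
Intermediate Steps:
L = 564166 (L = -2059*(-274) = 564166)
R(P) = 5/(-4 + P²) (R(P) = 5/(-4 + P*P) = 5/(-4 + P²))
u = -566216/1145 (u = (2050 + 564166)/(-1529 + 384) = 566216/(-1145) = 566216*(-1/1145) = -566216/1145 ≈ -494.51)
R(Y(-4) - 34) + u = 5/(-4 + (-4 - 34)²) - 566216/1145 = 5/(-4 + (-38)²) - 566216/1145 = 5/(-4 + 1444) - 566216/1145 = 5/1440 - 566216/1145 = 5*(1/1440) - 566216/1145 = 1/288 - 566216/1145 = -163069063/329760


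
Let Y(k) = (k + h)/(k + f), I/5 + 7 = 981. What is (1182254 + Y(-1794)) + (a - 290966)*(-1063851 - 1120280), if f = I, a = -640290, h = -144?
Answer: 3128270899854051/1538 ≈ 2.0340e+12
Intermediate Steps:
I = 4870 (I = -35 + 5*981 = -35 + 4905 = 4870)
f = 4870
Y(k) = (-144 + k)/(4870 + k) (Y(k) = (k - 144)/(k + 4870) = (-144 + k)/(4870 + k))
(1182254 + Y(-1794)) + (a - 290966)*(-1063851 - 1120280) = (1182254 + (-144 - 1794)/(4870 - 1794)) + (-640290 - 290966)*(-1063851 - 1120280) = (1182254 - 1938/3076) - 931256*(-2184131) = (1182254 + (1/3076)*(-1938)) + 2033985098536 = (1182254 - 969/1538) + 2033985098536 = 1818305683/1538 + 2033985098536 = 3128270899854051/1538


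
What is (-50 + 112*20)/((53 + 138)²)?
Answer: 2190/36481 ≈ 0.060031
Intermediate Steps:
(-50 + 112*20)/((53 + 138)²) = (-50 + 2240)/(191²) = 2190/36481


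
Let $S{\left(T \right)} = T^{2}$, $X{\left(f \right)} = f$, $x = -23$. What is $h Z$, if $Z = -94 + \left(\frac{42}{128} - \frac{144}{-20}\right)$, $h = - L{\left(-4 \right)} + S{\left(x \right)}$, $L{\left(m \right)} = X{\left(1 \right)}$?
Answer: $- \frac{913143}{20} \approx -45657.0$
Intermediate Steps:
$L{\left(m \right)} = 1$
$h = 528$ ($h = \left(-1\right) 1 + \left(-23\right)^{2} = -1 + 529 = 528$)
$Z = - \frac{27671}{320}$ ($Z = -94 + \left(42 \cdot \frac{1}{128} - - \frac{36}{5}\right) = -94 + \left(\frac{21}{64} + \frac{36}{5}\right) = -94 + \frac{2409}{320} = - \frac{27671}{320} \approx -86.472$)
$h Z = 528 \left(- \frac{27671}{320}\right) = - \frac{913143}{20}$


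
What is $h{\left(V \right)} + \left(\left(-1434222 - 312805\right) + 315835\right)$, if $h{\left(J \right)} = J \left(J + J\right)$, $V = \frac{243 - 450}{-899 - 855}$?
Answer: $- \frac{2201542500687}{1538258} \approx -1.4312 \cdot 10^{6}$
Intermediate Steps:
$V = \frac{207}{1754}$ ($V = - \frac{207}{-899 - 855} = - \frac{207}{-1754} = \left(-207\right) \left(- \frac{1}{1754}\right) = \frac{207}{1754} \approx 0.11802$)
$h{\left(J \right)} = 2 J^{2}$ ($h{\left(J \right)} = J 2 J = 2 J^{2}$)
$h{\left(V \right)} + \left(\left(-1434222 - 312805\right) + 315835\right) = 2 \left(\frac{207}{1754}\right)^{2} + \left(\left(-1434222 - 312805\right) + 315835\right) = 2 \cdot \frac{42849}{3076516} + \left(-1747027 + 315835\right) = \frac{42849}{1538258} - 1431192 = - \frac{2201542500687}{1538258}$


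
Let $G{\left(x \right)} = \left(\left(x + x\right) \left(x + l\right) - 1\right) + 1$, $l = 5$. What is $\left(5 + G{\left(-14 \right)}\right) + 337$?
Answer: $594$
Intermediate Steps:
$G{\left(x \right)} = 2 x \left(5 + x\right)$ ($G{\left(x \right)} = \left(\left(x + x\right) \left(x + 5\right) - 1\right) + 1 = \left(2 x \left(5 + x\right) - 1\right) + 1 = \left(-1 + 2 x \left(5 + x\right)\right) + 1 = 2 x \left(5 + x\right)$)
$\left(5 + G{\left(-14 \right)}\right) + 337 = \left(5 + 2 \left(-14\right) \left(5 - 14\right)\right) + 337 = \left(5 + 2 \left(-14\right) \left(-9\right)\right) + 337 = \left(5 + 252\right) + 337 = 257 + 337 = 594$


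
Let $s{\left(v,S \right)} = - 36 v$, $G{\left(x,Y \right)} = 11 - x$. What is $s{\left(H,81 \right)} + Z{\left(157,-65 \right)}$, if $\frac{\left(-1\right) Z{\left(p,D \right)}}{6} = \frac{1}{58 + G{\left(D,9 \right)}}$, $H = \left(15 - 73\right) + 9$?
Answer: $\frac{118185}{67} \approx 1764.0$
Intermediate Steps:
$H = -49$ ($H = -58 + 9 = -49$)
$Z{\left(p,D \right)} = - \frac{6}{69 - D}$ ($Z{\left(p,D \right)} = - \frac{6}{58 - \left(-11 + D\right)} = - \frac{6}{69 - D}$)
$s{\left(H,81 \right)} + Z{\left(157,-65 \right)} = \left(-36\right) \left(-49\right) + \frac{6}{-69 - 65} = 1764 + \frac{6}{-134} = 1764 + 6 \left(- \frac{1}{134}\right) = 1764 - \frac{3}{67} = \frac{118185}{67}$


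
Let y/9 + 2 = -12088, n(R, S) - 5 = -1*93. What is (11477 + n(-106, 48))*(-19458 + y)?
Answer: -1460844252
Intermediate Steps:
n(R, S) = -88 (n(R, S) = 5 - 1*93 = 5 - 93 = -88)
y = -108810 (y = -18 + 9*(-12088) = -18 - 108792 = -108810)
(11477 + n(-106, 48))*(-19458 + y) = (11477 - 88)*(-19458 - 108810) = 11389*(-128268) = -1460844252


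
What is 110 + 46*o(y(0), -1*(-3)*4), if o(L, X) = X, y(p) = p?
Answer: 662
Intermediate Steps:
110 + 46*o(y(0), -1*(-3)*4) = 110 + 46*(-1*(-3)*4) = 110 + 46*(3*4) = 110 + 46*12 = 110 + 552 = 662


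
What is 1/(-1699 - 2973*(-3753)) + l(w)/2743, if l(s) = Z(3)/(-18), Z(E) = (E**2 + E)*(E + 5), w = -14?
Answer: -93512009/48095805888 ≈ -0.0019443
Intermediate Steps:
Z(E) = (5 + E)*(E + E**2) (Z(E) = (E + E**2)*(5 + E) = (5 + E)*(E + E**2))
l(s) = -16/3 (l(s) = (3*(5 + 3**2 + 6*3))/(-18) = (3*(5 + 9 + 18))*(-1/18) = (3*32)*(-1/18) = 96*(-1/18) = -16/3)
1/(-1699 - 2973*(-3753)) + l(w)/2743 = 1/(-1699 - 2973*(-3753)) - 16/3/2743 = -1/3753/(-4672) - 16/3*1/2743 = -1/4672*(-1/3753) - 16/8229 = 1/17534016 - 16/8229 = -93512009/48095805888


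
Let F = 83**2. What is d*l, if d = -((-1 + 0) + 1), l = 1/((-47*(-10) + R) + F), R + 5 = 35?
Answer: 0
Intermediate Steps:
R = 30 (R = -5 + 35 = 30)
F = 6889
l = 1/7389 (l = 1/((-47*(-10) + 30) + 6889) = 1/((470 + 30) + 6889) = 1/(500 + 6889) = 1/7389 ≈ 0.00013534)
d = 0 (d = -(-1 + 1) = -1*0 = 0)
d*l = 0*(1/7389) = 0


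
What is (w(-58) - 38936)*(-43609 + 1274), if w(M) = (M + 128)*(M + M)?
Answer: 1992115760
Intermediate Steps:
w(M) = 2*M*(128 + M) (w(M) = (128 + M)*(2*M) = 2*M*(128 + M))
(w(-58) - 38936)*(-43609 + 1274) = (2*(-58)*(128 - 58) - 38936)*(-43609 + 1274) = (2*(-58)*70 - 38936)*(-42335) = (-8120 - 38936)*(-42335) = -47056*(-42335) = 1992115760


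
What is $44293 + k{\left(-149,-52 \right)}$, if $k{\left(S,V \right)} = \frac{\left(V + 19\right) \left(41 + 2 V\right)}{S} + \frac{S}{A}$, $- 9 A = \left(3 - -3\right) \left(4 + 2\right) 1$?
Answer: $\frac{26412513}{596} \approx 44316.0$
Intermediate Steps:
$A = -4$ ($A = - \frac{\left(3 - -3\right) \left(4 + 2\right) 1}{9} = - \frac{\left(3 + 3\right) 6 \cdot 1}{9} = - \frac{6 \cdot 6}{9} = \left(- \frac{1}{9}\right) 36 = -4$)
$k{\left(S,V \right)} = - \frac{S}{4} + \frac{\left(19 + V\right) \left(41 + 2 V\right)}{S}$ ($k{\left(S,V \right)} = \frac{\left(V + 19\right) \left(41 + 2 V\right)}{S} + \frac{S}{-4} = \frac{\left(19 + V\right) \left(41 + 2 V\right)}{S} + S \left(- \frac{1}{4}\right) = \frac{\left(19 + V\right) \left(41 + 2 V\right)}{S} - \frac{S}{4} = - \frac{S}{4} + \frac{\left(19 + V\right) \left(41 + 2 V\right)}{S}$)
$44293 + k{\left(-149,-52 \right)} = 44293 + \frac{3116 - \left(-149\right)^{2} + 8 \left(-52\right)^{2} + 316 \left(-52\right)}{4 \left(-149\right)} = 44293 + \frac{1}{4} \left(- \frac{1}{149}\right) \left(3116 - 22201 + 8 \cdot 2704 - 16432\right) = 44293 + \frac{1}{4} \left(- \frac{1}{149}\right) \left(3116 - 22201 + 21632 - 16432\right) = 44293 + \frac{1}{4} \left(- \frac{1}{149}\right) \left(-13885\right) = 44293 + \frac{13885}{596} = \frac{26412513}{596}$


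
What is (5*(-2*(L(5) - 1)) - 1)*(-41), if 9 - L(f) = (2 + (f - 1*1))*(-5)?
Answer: 15621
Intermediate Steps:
L(f) = 14 + 5*f (L(f) = 9 - (2 + (f - 1*1))*(-5) = 9 - (2 + (f - 1))*(-5) = 9 - (2 + (-1 + f))*(-5) = 9 - (1 + f)*(-5) = 9 - (-5 - 5*f) = 9 + (5 + 5*f) = 14 + 5*f)
(5*(-2*(L(5) - 1)) - 1)*(-41) = (5*(-2*((14 + 5*5) - 1)) - 1)*(-41) = (5*(-2*((14 + 25) - 1)) - 1)*(-41) = (5*(-2*(39 - 1)) - 1)*(-41) = (5*(-2*38) - 1)*(-41) = (5*(-76) - 1)*(-41) = (-380 - 1)*(-41) = -381*(-41) = 15621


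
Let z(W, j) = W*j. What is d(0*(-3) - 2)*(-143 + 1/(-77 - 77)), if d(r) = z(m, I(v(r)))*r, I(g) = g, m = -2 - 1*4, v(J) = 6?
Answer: -792828/77 ≈ -10296.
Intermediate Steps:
m = -6 (m = -2 - 4 = -6)
d(r) = -36*r (d(r) = (-6*6)*r = -36*r)
d(0*(-3) - 2)*(-143 + 1/(-77 - 77)) = (-36*(0*(-3) - 2))*(-143 + 1/(-77 - 77)) = (-36*(0 - 2))*(-143 + 1/(-154)) = (-36*(-2))*(-143 - 1/154) = 72*(-22023/154) = -792828/77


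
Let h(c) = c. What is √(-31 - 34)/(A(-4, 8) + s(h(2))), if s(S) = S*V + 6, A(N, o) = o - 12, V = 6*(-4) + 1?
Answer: -I*√65/44 ≈ -0.18323*I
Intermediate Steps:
V = -23 (V = -24 + 1 = -23)
A(N, o) = -12 + o
s(S) = 6 - 23*S (s(S) = S*(-23) + 6 = -23*S + 6 = 6 - 23*S)
√(-31 - 34)/(A(-4, 8) + s(h(2))) = √(-31 - 34)/((-12 + 8) + (6 - 23*2)) = √(-65)/(-4 + (6 - 46)) = (I*√65)/(-4 - 40) = (I*√65)/(-44) = -I*√65/44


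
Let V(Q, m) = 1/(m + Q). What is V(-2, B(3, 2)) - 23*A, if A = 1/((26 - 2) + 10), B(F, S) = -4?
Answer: -43/51 ≈ -0.84314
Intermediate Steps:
V(Q, m) = 1/(Q + m)
A = 1/34 (A = 1/(24 + 10) = 1/34 ≈ 0.029412)
V(-2, B(3, 2)) - 23*A = 1/(-2 - 4) - 23*1/34 = 1/(-6) - 23/34 = -1/6 - 23/34 = -43/51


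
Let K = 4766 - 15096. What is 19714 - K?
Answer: 30044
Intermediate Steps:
K = -10330
19714 - K = 19714 - 1*(-10330) = 19714 + 10330 = 30044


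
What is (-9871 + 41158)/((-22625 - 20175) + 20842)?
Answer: -31287/21958 ≈ -1.4249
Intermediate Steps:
(-9871 + 41158)/((-22625 - 20175) + 20842) = 31287/(-42800 + 20842) = 31287/(-21958) = 31287*(-1/21958) = -31287/21958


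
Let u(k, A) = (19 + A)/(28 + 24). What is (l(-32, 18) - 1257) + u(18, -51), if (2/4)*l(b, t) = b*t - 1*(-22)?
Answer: -30753/13 ≈ -2365.6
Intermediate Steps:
l(b, t) = 44 + 2*b*t (l(b, t) = 2*(b*t - 1*(-22)) = 2*(b*t + 22) = 2*(22 + b*t) = 44 + 2*b*t)
u(k, A) = 19/52 + A/52 (u(k, A) = (19 + A)/52 = (19 + A)*(1/52) = 19/52 + A/52)
(l(-32, 18) - 1257) + u(18, -51) = ((44 + 2*(-32)*18) - 1257) + (19/52 + (1/52)*(-51)) = ((44 - 1152) - 1257) + (19/52 - 51/52) = (-1108 - 1257) - 8/13 = -2365 - 8/13 = -30753/13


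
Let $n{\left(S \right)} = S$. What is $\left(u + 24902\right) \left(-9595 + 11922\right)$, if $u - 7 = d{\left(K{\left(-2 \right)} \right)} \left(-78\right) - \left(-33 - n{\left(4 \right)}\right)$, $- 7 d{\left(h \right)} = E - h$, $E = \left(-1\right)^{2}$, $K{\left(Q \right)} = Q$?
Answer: $\frac{406889912}{7} \approx 5.8127 \cdot 10^{7}$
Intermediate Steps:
$E = 1$
$d{\left(h \right)} = - \frac{1}{7} + \frac{h}{7}$ ($d{\left(h \right)} = - \frac{1 - h}{7} = - \frac{1}{7} + \frac{h}{7}$)
$u = \frac{542}{7}$ ($u = 7 + \left(\left(- \frac{1}{7} + \frac{1}{7} \left(-2\right)\right) \left(-78\right) + \left(\left(4 + 39\right) - 6\right)\right) = 7 + \left(\left(- \frac{1}{7} - \frac{2}{7}\right) \left(-78\right) + \left(43 - 6\right)\right) = 7 + \left(\left(- \frac{3}{7}\right) \left(-78\right) + 37\right) = 7 + \left(\frac{234}{7} + 37\right) = 7 + \frac{493}{7} = \frac{542}{7} \approx 77.429$)
$\left(u + 24902\right) \left(-9595 + 11922\right) = \left(\frac{542}{7} + 24902\right) \left(-9595 + 11922\right) = \frac{174856}{7} \cdot 2327 = \frac{406889912}{7}$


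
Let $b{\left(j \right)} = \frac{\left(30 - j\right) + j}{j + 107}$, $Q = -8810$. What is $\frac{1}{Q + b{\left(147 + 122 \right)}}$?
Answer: $- \frac{188}{1656265} \approx -0.00011351$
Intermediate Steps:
$b{\left(j \right)} = \frac{30}{107 + j}$
$\frac{1}{Q + b{\left(147 + 122 \right)}} = \frac{1}{-8810 + \frac{30}{107 + \left(147 + 122\right)}} = \frac{1}{-8810 + \frac{30}{107 + 269}} = \frac{1}{-8810 + \frac{30}{376}} = \frac{1}{-8810 + 30 \cdot \frac{1}{376}} = \frac{1}{-8810 + \frac{15}{188}} = \frac{1}{- \frac{1656265}{188}} = - \frac{188}{1656265}$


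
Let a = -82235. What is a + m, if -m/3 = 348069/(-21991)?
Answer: -1807385678/21991 ≈ -82188.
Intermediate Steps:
m = 1044207/21991 (m = -1044207/(-21991) = -1044207*(-1)/21991 = -3*(-348069/21991) = 1044207/21991 ≈ 47.483)
a + m = -82235 + 1044207/21991 = -1807385678/21991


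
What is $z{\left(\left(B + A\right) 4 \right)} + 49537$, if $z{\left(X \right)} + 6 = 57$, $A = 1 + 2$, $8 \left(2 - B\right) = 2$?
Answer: $49588$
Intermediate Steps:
$B = \frac{7}{4}$ ($B = 2 - \frac{1}{4} = \frac{7}{4} \approx 1.75$)
$A = 3$
$z{\left(X \right)} = 51$ ($z{\left(X \right)} = -6 + 57 = 51$)
$z{\left(\left(B + A\right) 4 \right)} + 49537 = 51 + 49537 = 49588$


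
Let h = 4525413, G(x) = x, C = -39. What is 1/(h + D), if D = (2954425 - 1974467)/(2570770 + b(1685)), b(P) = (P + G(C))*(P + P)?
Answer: 4058895/18368176688614 ≈ 2.2097e-7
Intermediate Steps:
b(P) = 2*P*(-39 + P) (b(P) = (P - 39)*(P + P) = (-39 + P)*(2*P) = 2*P*(-39 + P))
D = 489979/4058895 (D = (2954425 - 1974467)/(2570770 + 2*1685*(-39 + 1685)) = 979958/(2570770 + 2*1685*1646) = 979958/(2570770 + 5547020) = 979958/8117790 = 979958*(1/8117790) = 489979/4058895 ≈ 0.12072)
1/(h + D) = 1/(4525413 + 489979/4058895) = 1/(18368176688614/4058895) = 4058895/18368176688614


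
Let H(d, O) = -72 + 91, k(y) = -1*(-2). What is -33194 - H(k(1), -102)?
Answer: -33213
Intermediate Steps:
k(y) = 2
H(d, O) = 19
-33194 - H(k(1), -102) = -33194 - 1*19 = -33194 - 19 = -33213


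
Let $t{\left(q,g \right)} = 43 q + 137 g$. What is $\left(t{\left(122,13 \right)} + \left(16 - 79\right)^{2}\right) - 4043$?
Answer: $6953$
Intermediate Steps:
$\left(t{\left(122,13 \right)} + \left(16 - 79\right)^{2}\right) - 4043 = \left(\left(43 \cdot 122 + 137 \cdot 13\right) + \left(16 - 79\right)^{2}\right) - 4043 = \left(\left(5246 + 1781\right) + \left(-63\right)^{2}\right) - 4043 = \left(7027 + 3969\right) - 4043 = 10996 - 4043 = 6953$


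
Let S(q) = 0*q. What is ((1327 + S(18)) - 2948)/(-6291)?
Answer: 1621/6291 ≈ 0.25767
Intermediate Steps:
S(q) = 0
((1327 + S(18)) - 2948)/(-6291) = ((1327 + 0) - 2948)/(-6291) = (1327 - 2948)*(-1/6291) = -1621*(-1/6291) = 1621/6291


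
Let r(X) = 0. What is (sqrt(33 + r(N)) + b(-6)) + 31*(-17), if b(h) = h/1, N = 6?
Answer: -533 + sqrt(33) ≈ -527.26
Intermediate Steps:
b(h) = h (b(h) = h*1 = h)
(sqrt(33 + r(N)) + b(-6)) + 31*(-17) = (sqrt(33 + 0) - 6) + 31*(-17) = (sqrt(33) - 6) - 527 = (-6 + sqrt(33)) - 527 = -533 + sqrt(33)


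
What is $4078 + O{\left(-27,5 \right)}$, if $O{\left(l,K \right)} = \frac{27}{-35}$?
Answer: $\frac{142703}{35} \approx 4077.2$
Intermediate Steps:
$O{\left(l,K \right)} = - \frac{27}{35}$ ($O{\left(l,K \right)} = 27 \left(- \frac{1}{35}\right) = - \frac{27}{35}$)
$4078 + O{\left(-27,5 \right)} = 4078 - \frac{27}{35} = \frac{142703}{35}$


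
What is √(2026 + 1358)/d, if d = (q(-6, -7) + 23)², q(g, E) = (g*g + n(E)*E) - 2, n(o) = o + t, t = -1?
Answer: 6*√94/12769 ≈ 0.0045557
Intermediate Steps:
n(o) = -1 + o (n(o) = o - 1 = -1 + o)
q(g, E) = -2 + g² + E*(-1 + E) (q(g, E) = (g*g + (-1 + E)*E) - 2 = (g² + E*(-1 + E)) - 2 = -2 + g² + E*(-1 + E))
d = 12769 (d = ((-2 + (-6)² - 7*(-1 - 7)) + 23)² = ((-2 + 36 - 7*(-8)) + 23)² = ((-2 + 36 + 56) + 23)² = (90 + 23)² = 113² = 12769)
√(2026 + 1358)/d = √(2026 + 1358)/12769 = √3384*(1/12769) = (6*√94)*(1/12769) = 6*√94/12769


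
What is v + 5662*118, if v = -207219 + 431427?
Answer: 892324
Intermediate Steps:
v = 224208
v + 5662*118 = 224208 + 5662*118 = 224208 + 668116 = 892324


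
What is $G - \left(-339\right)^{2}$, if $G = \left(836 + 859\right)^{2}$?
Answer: $2758104$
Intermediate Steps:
$G = 2873025$ ($G = 1695^{2} = 2873025$)
$G - \left(-339\right)^{2} = 2873025 - \left(-339\right)^{2} = 2873025 - 114921 = 2758104$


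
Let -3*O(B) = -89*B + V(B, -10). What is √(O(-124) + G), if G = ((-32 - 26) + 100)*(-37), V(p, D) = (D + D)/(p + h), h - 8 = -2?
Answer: 4*I*√10245999/177 ≈ 72.338*I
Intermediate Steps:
h = 6 (h = 8 - 2 = 6)
V(p, D) = 2*D/(6 + p) (V(p, D) = (D + D)/(p + 6) = (2*D)/(6 + p) = 2*D/(6 + p))
O(B) = 20/(3*(6 + B)) + 89*B/3 (O(B) = -(-89*B + 2*(-10)/(6 + B))/3 = -(-89*B - 20/(6 + B))/3 = 20/(3*(6 + B)) + 89*B/3)
G = -1554 (G = (-58 + 100)*(-37) = 42*(-37) = -1554)
√(O(-124) + G) = √((20 + 89*(-124)*(6 - 124))/(3*(6 - 124)) - 1554) = √((⅓)*(20 + 89*(-124)*(-118))/(-118) - 1554) = √((⅓)*(-1/118)*(20 + 1302248) - 1554) = √((⅓)*(-1/118)*1302268 - 1554) = √(-651134/177 - 1554) = √(-926192/177) = 4*I*√10245999/177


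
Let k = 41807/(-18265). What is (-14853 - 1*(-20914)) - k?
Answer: 110745972/18265 ≈ 6063.3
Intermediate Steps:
k = -41807/18265 (k = 41807*(-1/18265) = -41807/18265 ≈ -2.2889)
(-14853 - 1*(-20914)) - k = (-14853 - 1*(-20914)) - 1*(-41807/18265) = (-14853 + 20914) + 41807/18265 = 6061 + 41807/18265 = 110745972/18265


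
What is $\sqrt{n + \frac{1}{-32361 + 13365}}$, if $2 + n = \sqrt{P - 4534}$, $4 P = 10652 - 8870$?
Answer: $\frac{\sqrt{-180428757 + 45106002 i \sqrt{16354}}}{9498} \approx 5.5665 + 5.7434 i$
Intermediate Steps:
$P = \frac{891}{2}$ ($P = \frac{10652 - 8870}{4} = \frac{1}{4} \cdot 1782 = \frac{891}{2} \approx 445.5$)
$n = -2 + \frac{i \sqrt{16354}}{2}$ ($n = -2 + \sqrt{\frac{891}{2} - 4534} = -2 + \sqrt{- \frac{8177}{2}} = -2 + \frac{i \sqrt{16354}}{2} \approx -2.0 + 63.941 i$)
$\sqrt{n + \frac{1}{-32361 + 13365}} = \sqrt{\left(-2 + \frac{i \sqrt{16354}}{2}\right) + \frac{1}{-32361 + 13365}} = \sqrt{\left(-2 + \frac{i \sqrt{16354}}{2}\right) + \frac{1}{-18996}} = \sqrt{\left(-2 + \frac{i \sqrt{16354}}{2}\right) - \frac{1}{18996}} = \sqrt{- \frac{37993}{18996} + \frac{i \sqrt{16354}}{2}}$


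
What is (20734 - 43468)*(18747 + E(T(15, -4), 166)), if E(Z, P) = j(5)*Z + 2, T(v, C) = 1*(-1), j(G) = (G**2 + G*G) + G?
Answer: -424989396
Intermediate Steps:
j(G) = G + 2*G**2 (j(G) = (G**2 + G**2) + G = 2*G**2 + G = G + 2*G**2)
T(v, C) = -1
E(Z, P) = 2 + 55*Z (E(Z, P) = (5*(1 + 2*5))*Z + 2 = (5*(1 + 10))*Z + 2 = (5*11)*Z + 2 = 55*Z + 2 = 2 + 55*Z)
(20734 - 43468)*(18747 + E(T(15, -4), 166)) = (20734 - 43468)*(18747 + (2 + 55*(-1))) = -22734*(18747 + (2 - 55)) = -22734*(18747 - 53) = -22734*18694 = -424989396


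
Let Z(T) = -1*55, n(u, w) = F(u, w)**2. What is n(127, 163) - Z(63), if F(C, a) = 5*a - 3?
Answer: 659399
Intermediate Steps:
F(C, a) = -3 + 5*a
n(u, w) = (-3 + 5*w)**2
Z(T) = -55
n(127, 163) - Z(63) = (-3 + 5*163)**2 - 1*(-55) = (-3 + 815)**2 + 55 = 812**2 + 55 = 659344 + 55 = 659399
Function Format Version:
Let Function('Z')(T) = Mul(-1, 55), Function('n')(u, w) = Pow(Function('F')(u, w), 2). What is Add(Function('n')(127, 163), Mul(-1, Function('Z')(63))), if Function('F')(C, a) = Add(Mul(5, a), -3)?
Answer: 659399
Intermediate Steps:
Function('F')(C, a) = Add(-3, Mul(5, a))
Function('n')(u, w) = Pow(Add(-3, Mul(5, w)), 2)
Function('Z')(T) = -55
Add(Function('n')(127, 163), Mul(-1, Function('Z')(63))) = Add(Pow(Add(-3, Mul(5, 163)), 2), Mul(-1, -55)) = Add(Pow(Add(-3, 815), 2), 55) = Add(Pow(812, 2), 55) = Add(659344, 55) = 659399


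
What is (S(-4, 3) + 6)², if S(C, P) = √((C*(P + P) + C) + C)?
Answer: 4 + 48*I*√2 ≈ 4.0 + 67.882*I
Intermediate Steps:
S(C, P) = √(2*C + 2*C*P) (S(C, P) = √((C*(2*P) + C) + C) = √((2*C*P + C) + C) = √((C + 2*C*P) + C) = √(2*C + 2*C*P))
(S(-4, 3) + 6)² = (√2*√(-4*(1 + 3)) + 6)² = (√2*√(-4*4) + 6)² = (√2*√(-16) + 6)² = (√2*(4*I) + 6)² = (4*I*√2 + 6)² = (6 + 4*I*√2)²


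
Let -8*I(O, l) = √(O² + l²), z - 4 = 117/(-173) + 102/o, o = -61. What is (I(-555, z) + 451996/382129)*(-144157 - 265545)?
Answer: -185183665192/382129 + 204851*√34303757087266/42212 ≈ 2.7939e+7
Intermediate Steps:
z = 17429/10553 (z = 4 + (117/(-173) + 102/(-61)) = 4 + (117*(-1/173) + 102*(-1/61)) = 4 + (-117/173 - 102/61) = 4 - 24783/10553 = 17429/10553 ≈ 1.6516)
I(O, l) = -√(O² + l²)/8
(I(-555, z) + 451996/382129)*(-144157 - 265545) = (-√((-555)² + (17429/10553)²)/8 + 451996/382129)*(-144157 - 265545) = (-√(308025 + 303770041/111365809)/8 + 451996*(1/382129))*(-409702) = (-√34303757087266/84424 + 451996/382129)*(-409702) = (451996/382129 - √34303757087266/84424)*(-409702) = -185183665192/382129 + 204851*√34303757087266/42212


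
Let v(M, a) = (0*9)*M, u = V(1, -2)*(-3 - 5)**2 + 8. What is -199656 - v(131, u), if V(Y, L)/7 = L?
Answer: -199656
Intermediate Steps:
V(Y, L) = 7*L
u = -888 (u = (7*(-2))*(-3 - 5)**2 + 8 = -14*(-8)**2 + 8 = -14*64 + 8 = -896 + 8 = -888)
v(M, a) = 0 (v(M, a) = 0*M = 0)
-199656 - v(131, u) = -199656 - 1*0 = -199656 + 0 = -199656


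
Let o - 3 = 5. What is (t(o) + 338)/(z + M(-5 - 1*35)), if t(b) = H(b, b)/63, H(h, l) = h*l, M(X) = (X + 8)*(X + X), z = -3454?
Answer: -10679/28161 ≈ -0.37921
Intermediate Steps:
M(X) = 2*X*(8 + X) (M(X) = (8 + X)*(2*X) = 2*X*(8 + X))
o = 8 (o = 3 + 5 = 8)
t(b) = b**2/63 (t(b) = (b*b)/63 = b**2*(1/63) = b**2/63)
(t(o) + 338)/(z + M(-5 - 1*35)) = ((1/63)*8**2 + 338)/(-3454 + 2*(-5 - 1*35)*(8 + (-5 - 1*35))) = ((1/63)*64 + 338)/(-3454 + 2*(-5 - 35)*(8 + (-5 - 35))) = (64/63 + 338)/(-3454 + 2*(-40)*(8 - 40)) = 21358/(63*(-3454 + 2*(-40)*(-32))) = 21358/(63*(-3454 + 2560)) = (21358/63)/(-894) = (21358/63)*(-1/894) = -10679/28161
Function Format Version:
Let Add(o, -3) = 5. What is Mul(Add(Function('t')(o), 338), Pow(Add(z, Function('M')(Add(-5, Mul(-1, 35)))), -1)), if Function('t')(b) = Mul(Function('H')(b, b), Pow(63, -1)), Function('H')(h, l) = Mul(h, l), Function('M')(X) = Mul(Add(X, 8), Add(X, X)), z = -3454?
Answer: Rational(-10679, 28161) ≈ -0.37921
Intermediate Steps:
Function('M')(X) = Mul(2, X, Add(8, X)) (Function('M')(X) = Mul(Add(8, X), Mul(2, X)) = Mul(2, X, Add(8, X)))
o = 8 (o = Add(3, 5) = 8)
Function('t')(b) = Mul(Rational(1, 63), Pow(b, 2)) (Function('t')(b) = Mul(Mul(b, b), Pow(63, -1)) = Mul(Pow(b, 2), Rational(1, 63)) = Mul(Rational(1, 63), Pow(b, 2)))
Mul(Add(Function('t')(o), 338), Pow(Add(z, Function('M')(Add(-5, Mul(-1, 35)))), -1)) = Mul(Add(Mul(Rational(1, 63), Pow(8, 2)), 338), Pow(Add(-3454, Mul(2, Add(-5, Mul(-1, 35)), Add(8, Add(-5, Mul(-1, 35))))), -1)) = Mul(Add(Mul(Rational(1, 63), 64), 338), Pow(Add(-3454, Mul(2, Add(-5, -35), Add(8, Add(-5, -35)))), -1)) = Mul(Add(Rational(64, 63), 338), Pow(Add(-3454, Mul(2, -40, Add(8, -40))), -1)) = Mul(Rational(21358, 63), Pow(Add(-3454, Mul(2, -40, -32)), -1)) = Mul(Rational(21358, 63), Pow(Add(-3454, 2560), -1)) = Mul(Rational(21358, 63), Pow(-894, -1)) = Mul(Rational(21358, 63), Rational(-1, 894)) = Rational(-10679, 28161)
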